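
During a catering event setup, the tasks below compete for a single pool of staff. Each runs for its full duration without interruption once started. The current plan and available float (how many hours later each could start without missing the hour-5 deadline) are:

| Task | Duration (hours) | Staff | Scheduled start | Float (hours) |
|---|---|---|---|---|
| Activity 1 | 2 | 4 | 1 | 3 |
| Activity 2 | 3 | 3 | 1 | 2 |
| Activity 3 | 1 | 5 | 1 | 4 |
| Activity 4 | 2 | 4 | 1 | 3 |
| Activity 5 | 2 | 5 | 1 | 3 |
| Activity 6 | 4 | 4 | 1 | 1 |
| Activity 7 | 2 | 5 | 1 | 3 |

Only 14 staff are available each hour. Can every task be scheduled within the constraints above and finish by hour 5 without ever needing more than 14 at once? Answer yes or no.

no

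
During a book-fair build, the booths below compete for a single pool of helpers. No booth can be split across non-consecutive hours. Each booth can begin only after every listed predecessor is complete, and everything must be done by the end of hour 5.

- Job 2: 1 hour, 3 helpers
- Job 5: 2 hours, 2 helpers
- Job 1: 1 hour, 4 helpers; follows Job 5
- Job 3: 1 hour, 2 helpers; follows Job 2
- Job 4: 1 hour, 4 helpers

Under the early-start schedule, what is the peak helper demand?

9

Early-start schedule: Job 2@1, Job 5@1, Job 1@3, Job 3@2, Job 4@1.
Load per hour: hour 1: 9, hour 2: 4, hour 3: 4, hour 4: 0, hour 5: 0.
Peak is 9.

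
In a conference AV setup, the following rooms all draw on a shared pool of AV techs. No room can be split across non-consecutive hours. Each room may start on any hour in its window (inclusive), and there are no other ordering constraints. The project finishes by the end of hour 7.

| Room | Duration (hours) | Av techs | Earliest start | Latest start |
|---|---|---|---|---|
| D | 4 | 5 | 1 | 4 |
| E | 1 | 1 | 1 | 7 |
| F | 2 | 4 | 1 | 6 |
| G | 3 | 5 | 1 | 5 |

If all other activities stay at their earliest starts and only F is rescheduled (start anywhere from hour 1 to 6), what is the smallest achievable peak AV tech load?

F@1: h1:15  h2:14  h3:10  h4:5  h5:0  h6:0  h7:0 → peak 15
F@2: h1:11  h2:14  h3:14  h4:5  h5:0  h6:0  h7:0 → peak 14
F@3: h1:11  h2:10  h3:14  h4:9  h5:0  h6:0  h7:0 → peak 14
F@4: h1:11  h2:10  h3:10  h4:9  h5:4  h6:0  h7:0 → peak 11
F@5: h1:11  h2:10  h3:10  h4:5  h5:4  h6:4  h7:0 → peak 11
F@6: h1:11  h2:10  h3:10  h4:5  h5:0  h6:4  h7:4 → peak 11
Best is F@4, peak 11.

11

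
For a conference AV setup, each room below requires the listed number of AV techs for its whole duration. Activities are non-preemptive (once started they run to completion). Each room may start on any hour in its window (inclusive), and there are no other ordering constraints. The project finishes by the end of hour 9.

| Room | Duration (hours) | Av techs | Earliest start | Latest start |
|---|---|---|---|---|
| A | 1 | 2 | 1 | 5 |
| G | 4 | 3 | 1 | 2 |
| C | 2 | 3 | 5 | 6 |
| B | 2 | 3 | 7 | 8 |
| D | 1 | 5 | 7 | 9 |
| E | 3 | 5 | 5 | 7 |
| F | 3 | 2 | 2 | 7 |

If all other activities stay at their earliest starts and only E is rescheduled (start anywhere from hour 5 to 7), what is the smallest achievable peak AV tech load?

E@5: h1:5  h2:5  h3:5  h4:5  h5:8  h6:8  h7:13  h8:3  h9:0 → peak 13
E@6: h1:5  h2:5  h3:5  h4:5  h5:3  h6:8  h7:13  h8:8  h9:0 → peak 13
E@7: h1:5  h2:5  h3:5  h4:5  h5:3  h6:3  h7:13  h8:8  h9:5 → peak 13
Best is E@5, peak 13.

13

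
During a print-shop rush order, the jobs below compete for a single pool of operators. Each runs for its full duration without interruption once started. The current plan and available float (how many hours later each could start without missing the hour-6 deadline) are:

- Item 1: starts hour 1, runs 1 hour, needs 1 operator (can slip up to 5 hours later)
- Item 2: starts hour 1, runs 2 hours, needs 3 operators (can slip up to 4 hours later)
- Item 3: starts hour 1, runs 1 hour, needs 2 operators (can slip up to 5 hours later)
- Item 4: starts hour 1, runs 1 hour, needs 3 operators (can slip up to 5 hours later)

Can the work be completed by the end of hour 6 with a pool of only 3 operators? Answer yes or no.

Schedule Item 1@1, Item 2@2, Item 3@1, Item 4@4: h1:3  h2:3  h3:3  h4:3  h5:0  h6:0 — peak 3 ≤ 3.

yes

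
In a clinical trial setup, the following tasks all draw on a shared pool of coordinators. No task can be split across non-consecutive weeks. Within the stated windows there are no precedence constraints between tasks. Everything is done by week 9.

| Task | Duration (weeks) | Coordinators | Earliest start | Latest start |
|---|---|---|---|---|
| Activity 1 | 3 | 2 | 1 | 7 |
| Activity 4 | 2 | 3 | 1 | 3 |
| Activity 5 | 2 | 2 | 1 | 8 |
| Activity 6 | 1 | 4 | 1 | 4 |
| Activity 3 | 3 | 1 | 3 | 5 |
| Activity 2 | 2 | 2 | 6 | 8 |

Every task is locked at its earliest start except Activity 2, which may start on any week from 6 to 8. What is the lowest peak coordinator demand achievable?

11

Activity 2@6: w1:11  w2:7  w3:3  w4:1  w5:1  w6:2  w7:2  w8:0  w9:0 → peak 11
Activity 2@7: w1:11  w2:7  w3:3  w4:1  w5:1  w6:0  w7:2  w8:2  w9:0 → peak 11
Activity 2@8: w1:11  w2:7  w3:3  w4:1  w5:1  w6:0  w7:0  w8:2  w9:2 → peak 11
Best is Activity 2@6, peak 11.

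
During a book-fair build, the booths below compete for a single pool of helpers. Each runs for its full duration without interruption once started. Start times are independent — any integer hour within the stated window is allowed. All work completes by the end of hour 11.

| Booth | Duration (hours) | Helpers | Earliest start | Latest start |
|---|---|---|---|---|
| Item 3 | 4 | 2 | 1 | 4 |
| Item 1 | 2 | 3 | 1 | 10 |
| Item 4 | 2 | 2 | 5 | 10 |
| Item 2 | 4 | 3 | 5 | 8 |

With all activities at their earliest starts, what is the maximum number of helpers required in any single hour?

Early-start schedule: Item 3@1, Item 1@1, Item 4@5, Item 2@5.
Load per hour: hour 1: 5, hour 2: 5, hour 3: 2, hour 4: 2, hour 5: 5, hour 6: 5, hour 7: 3, hour 8: 3, hour 9: 0, hour 10: 0, hour 11: 0.
Peak is 5.

5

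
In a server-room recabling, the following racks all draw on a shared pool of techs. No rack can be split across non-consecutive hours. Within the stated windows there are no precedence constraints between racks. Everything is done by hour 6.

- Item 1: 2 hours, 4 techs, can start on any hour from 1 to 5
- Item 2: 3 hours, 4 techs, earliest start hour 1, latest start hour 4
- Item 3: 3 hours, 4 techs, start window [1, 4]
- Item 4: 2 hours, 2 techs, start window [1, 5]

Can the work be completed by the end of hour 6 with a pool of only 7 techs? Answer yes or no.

The minimum achievable peak is 8; 7 < 8, so no feasible schedule stays within the cap.

no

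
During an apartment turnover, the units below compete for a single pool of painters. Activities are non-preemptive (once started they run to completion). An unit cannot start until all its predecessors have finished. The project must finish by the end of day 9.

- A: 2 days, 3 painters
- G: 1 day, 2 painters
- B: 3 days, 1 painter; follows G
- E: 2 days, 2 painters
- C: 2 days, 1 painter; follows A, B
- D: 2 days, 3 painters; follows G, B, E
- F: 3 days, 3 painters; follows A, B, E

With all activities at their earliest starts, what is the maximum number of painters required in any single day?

Early-start schedule: A@1, G@1, B@2, E@1, C@5, D@5, F@5.
Load per day: day 1: 7, day 2: 6, day 3: 1, day 4: 1, day 5: 7, day 6: 7, day 7: 3, day 8: 0, day 9: 0.
Peak is 7.

7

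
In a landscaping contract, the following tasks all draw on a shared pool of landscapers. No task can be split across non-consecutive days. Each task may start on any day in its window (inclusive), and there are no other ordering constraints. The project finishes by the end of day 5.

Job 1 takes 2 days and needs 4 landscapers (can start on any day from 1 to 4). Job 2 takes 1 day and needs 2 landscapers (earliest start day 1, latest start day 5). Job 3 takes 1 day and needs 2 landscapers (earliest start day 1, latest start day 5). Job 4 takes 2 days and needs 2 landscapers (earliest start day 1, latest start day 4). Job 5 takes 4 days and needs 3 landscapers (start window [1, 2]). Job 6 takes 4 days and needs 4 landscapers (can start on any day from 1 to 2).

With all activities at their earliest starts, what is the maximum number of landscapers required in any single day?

Early-start schedule: Job 1@1, Job 2@1, Job 3@1, Job 4@1, Job 5@1, Job 6@1.
Load per day: day 1: 17, day 2: 13, day 3: 7, day 4: 7, day 5: 0.
Peak is 17.

17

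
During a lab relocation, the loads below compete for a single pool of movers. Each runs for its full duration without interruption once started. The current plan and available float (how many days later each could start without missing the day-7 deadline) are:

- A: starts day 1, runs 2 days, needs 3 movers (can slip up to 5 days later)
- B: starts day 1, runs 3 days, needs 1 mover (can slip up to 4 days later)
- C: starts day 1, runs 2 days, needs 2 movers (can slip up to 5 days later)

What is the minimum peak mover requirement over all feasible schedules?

Early-start (A@1, B@1, C@1) gives peak 6: d1:6  d2:6  d3:1  d4:0  d5:0  d6:0  d7:0.
Shift B→3, C→3.
Schedule A@1, B@3, C@3: d1:3  d2:3  d3:3  d4:3  d5:1  d6:0  d7:0 — peak 3.

3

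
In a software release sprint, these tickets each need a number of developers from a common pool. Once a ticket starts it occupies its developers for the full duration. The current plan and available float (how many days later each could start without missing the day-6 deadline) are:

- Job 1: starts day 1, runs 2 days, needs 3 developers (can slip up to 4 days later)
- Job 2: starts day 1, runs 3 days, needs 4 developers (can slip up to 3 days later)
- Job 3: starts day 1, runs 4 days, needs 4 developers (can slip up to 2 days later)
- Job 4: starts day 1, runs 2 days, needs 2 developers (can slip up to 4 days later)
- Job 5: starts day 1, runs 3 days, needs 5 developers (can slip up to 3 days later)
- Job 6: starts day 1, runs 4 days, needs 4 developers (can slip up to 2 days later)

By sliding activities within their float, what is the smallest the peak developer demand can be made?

13

Early-start (Job 1@1, Job 2@1, Job 3@1, Job 4@1, Job 5@1, Job 6@1) gives peak 22: d1:22  d2:22  d3:17  d4:8  d5:0  d6:0.
Shift Job 5→4, Job 6→3.
Schedule Job 1@1, Job 2@1, Job 3@1, Job 4@1, Job 5@4, Job 6@3: d1:13  d2:13  d3:12  d4:13  d5:9  d6:9 — peak 13.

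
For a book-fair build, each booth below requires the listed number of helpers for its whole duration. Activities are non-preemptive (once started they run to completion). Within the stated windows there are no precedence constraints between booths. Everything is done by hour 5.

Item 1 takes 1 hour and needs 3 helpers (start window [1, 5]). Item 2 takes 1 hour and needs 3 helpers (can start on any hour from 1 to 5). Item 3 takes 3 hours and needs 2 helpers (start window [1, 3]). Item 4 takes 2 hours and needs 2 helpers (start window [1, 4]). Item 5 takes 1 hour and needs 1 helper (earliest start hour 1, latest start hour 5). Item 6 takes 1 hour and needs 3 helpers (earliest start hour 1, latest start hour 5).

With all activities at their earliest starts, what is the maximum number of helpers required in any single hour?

14

Early-start schedule: Item 1@1, Item 2@1, Item 3@1, Item 4@1, Item 5@1, Item 6@1.
Load per hour: hour 1: 14, hour 2: 4, hour 3: 2, hour 4: 0, hour 5: 0.
Peak is 14.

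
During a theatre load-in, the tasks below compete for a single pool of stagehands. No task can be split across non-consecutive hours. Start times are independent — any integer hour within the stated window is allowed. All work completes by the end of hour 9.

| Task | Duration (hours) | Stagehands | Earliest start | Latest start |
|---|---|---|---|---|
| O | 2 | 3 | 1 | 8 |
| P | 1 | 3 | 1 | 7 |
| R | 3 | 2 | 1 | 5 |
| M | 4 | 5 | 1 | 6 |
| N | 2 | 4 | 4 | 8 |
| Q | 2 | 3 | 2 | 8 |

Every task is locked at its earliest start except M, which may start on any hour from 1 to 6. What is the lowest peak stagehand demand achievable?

M@1: h1:13  h2:13  h3:10  h4:9  h5:4  h6:0  h7:0  h8:0  h9:0 → peak 13
M@2: h1:8  h2:13  h3:10  h4:9  h5:9  h6:0  h7:0  h8:0  h9:0 → peak 13
M@3: h1:8  h2:8  h3:10  h4:9  h5:9  h6:5  h7:0  h8:0  h9:0 → peak 10
M@4: h1:8  h2:8  h3:5  h4:9  h5:9  h6:5  h7:5  h8:0  h9:0 → peak 9
M@5: h1:8  h2:8  h3:5  h4:4  h5:9  h6:5  h7:5  h8:5  h9:0 → peak 9
M@6: h1:8  h2:8  h3:5  h4:4  h5:4  h6:5  h7:5  h8:5  h9:5 → peak 8
Best is M@6, peak 8.

8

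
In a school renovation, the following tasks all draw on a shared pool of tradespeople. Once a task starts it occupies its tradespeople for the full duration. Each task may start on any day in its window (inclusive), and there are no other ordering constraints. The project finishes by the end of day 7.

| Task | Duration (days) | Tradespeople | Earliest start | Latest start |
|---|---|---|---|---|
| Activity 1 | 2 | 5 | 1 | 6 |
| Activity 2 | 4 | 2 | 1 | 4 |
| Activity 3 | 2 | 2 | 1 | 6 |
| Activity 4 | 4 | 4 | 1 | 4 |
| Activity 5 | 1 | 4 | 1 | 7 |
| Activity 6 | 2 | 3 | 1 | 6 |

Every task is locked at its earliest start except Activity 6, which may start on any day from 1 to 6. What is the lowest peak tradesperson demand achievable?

17

Activity 6@1: d1:20  d2:16  d3:6  d4:6  d5:0  d6:0  d7:0 → peak 20
Activity 6@2: d1:17  d2:16  d3:9  d4:6  d5:0  d6:0  d7:0 → peak 17
Activity 6@3: d1:17  d2:13  d3:9  d4:9  d5:0  d6:0  d7:0 → peak 17
Activity 6@4: d1:17  d2:13  d3:6  d4:9  d5:3  d6:0  d7:0 → peak 17
Activity 6@5: d1:17  d2:13  d3:6  d4:6  d5:3  d6:3  d7:0 → peak 17
Activity 6@6: d1:17  d2:13  d3:6  d4:6  d5:0  d6:3  d7:3 → peak 17
Best is Activity 6@2, peak 17.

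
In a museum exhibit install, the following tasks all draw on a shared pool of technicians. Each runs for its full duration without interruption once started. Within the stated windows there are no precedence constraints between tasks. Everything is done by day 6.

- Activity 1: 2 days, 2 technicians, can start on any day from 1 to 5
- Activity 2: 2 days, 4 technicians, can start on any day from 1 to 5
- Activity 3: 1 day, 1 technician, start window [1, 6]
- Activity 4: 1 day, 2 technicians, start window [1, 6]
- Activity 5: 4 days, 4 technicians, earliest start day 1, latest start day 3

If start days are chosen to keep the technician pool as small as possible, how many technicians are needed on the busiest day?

6

Early-start (Activity 1@1, Activity 2@1, Activity 3@1, Activity 4@1, Activity 5@1) gives peak 13: d1:13  d2:10  d3:4  d4:4  d5:0  d6:0.
Shift Activity 3→3, Activity 4→4, Activity 5→3.
Schedule Activity 1@1, Activity 2@1, Activity 3@3, Activity 4@4, Activity 5@3: d1:6  d2:6  d3:5  d4:6  d5:4  d6:4 — peak 6.
Total technician-days = 31 over 6 days ⇒ peak ≥ ⌈31/6⌉ = 6, so 6 is optimal.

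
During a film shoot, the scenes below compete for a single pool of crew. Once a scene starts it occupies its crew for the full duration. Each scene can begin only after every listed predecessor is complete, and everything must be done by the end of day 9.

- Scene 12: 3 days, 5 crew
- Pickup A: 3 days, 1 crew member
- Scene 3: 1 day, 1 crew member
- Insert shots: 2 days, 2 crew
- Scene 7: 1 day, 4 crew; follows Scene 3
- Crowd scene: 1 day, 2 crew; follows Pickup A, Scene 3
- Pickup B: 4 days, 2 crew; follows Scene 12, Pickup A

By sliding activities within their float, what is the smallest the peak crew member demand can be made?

6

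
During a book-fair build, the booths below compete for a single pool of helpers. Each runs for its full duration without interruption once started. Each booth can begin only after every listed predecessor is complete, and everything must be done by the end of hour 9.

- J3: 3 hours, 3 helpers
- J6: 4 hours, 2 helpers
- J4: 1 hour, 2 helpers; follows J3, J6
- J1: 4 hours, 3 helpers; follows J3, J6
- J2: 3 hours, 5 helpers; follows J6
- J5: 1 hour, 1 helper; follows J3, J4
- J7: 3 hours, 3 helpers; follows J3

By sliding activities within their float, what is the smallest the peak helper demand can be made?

8

Early-start (J3@1, J6@1, J4@5, J1@5, J2@5, J5@6, J7@4) gives peak 13: h1:5  h2:5  h3:5  h4:5  h5:13  h6:12  h7:8  h8:3  h9:0.
Shift J2→7.
Schedule J3@1, J6@1, J4@5, J1@5, J2@7, J5@6, J7@4: h1:5  h2:5  h3:5  h4:5  h5:8  h6:7  h7:8  h8:8  h9:5 — peak 8.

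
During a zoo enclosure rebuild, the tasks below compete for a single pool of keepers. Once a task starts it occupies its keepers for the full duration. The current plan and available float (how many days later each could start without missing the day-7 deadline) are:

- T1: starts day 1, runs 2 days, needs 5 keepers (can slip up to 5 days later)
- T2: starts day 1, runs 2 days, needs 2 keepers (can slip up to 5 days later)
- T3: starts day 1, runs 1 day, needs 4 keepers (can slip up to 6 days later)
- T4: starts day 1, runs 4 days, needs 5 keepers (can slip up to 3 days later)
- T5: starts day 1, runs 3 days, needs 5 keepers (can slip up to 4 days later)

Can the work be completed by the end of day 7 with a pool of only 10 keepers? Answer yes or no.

yes

Schedule T1@1, T2@1, T3@3, T4@3, T5@4: d1:7  d2:7  d3:9  d4:10  d5:10  d6:10  d7:0 — peak 10 ≤ 10.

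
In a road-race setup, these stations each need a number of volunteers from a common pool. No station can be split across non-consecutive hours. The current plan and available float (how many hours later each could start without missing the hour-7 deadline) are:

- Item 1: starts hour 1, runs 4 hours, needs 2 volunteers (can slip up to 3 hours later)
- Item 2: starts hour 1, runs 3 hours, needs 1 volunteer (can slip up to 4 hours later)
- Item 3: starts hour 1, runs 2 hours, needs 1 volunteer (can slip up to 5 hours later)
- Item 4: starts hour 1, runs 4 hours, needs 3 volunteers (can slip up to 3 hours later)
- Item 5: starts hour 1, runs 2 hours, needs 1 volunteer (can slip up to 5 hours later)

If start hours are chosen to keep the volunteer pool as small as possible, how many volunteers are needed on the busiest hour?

Early-start (Item 1@1, Item 2@1, Item 3@1, Item 4@1, Item 5@1) gives peak 8: h1:8  h2:8  h3:6  h4:5  h5:0  h6:0  h7:0.
Shift Item 4→4.
Schedule Item 1@1, Item 2@1, Item 3@1, Item 4@4, Item 5@1: h1:5  h2:5  h3:3  h4:5  h5:3  h6:3  h7:3 — peak 5.

5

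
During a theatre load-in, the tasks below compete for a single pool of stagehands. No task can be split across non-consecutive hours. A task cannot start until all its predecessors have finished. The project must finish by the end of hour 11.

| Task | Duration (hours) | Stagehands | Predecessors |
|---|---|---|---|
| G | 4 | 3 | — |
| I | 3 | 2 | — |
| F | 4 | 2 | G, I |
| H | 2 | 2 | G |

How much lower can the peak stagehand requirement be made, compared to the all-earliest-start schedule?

1

Early-start peak: h1:5  h2:5  h3:5  h4:3  h5:4  h6:4  h7:2  h8:2  h9:0  h10:0  h11:0 ⇒ 5.
Leveled (G@1, I@5, F@8, H@5): h1:3  h2:3  h3:3  h4:3  h5:4  h6:4  h7:2  h8:2  h9:2  h10:2  h11:2 ⇒ 4.
Reduction 5 − 4 = 1.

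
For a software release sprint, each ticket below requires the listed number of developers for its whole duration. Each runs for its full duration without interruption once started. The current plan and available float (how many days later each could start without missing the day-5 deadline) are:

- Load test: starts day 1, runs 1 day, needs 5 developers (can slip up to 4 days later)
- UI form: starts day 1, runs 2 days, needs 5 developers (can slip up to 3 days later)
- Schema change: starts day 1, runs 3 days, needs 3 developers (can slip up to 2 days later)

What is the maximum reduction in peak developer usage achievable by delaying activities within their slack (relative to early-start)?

Early-start peak: d1:13  d2:8  d3:3  d4:0  d5:0 ⇒ 13.
Leveled (Load test@1, UI form@2, Schema change@1): d1:8  d2:8  d3:8  d4:0  d5:0 ⇒ 8.
Reduction 13 − 8 = 5.

5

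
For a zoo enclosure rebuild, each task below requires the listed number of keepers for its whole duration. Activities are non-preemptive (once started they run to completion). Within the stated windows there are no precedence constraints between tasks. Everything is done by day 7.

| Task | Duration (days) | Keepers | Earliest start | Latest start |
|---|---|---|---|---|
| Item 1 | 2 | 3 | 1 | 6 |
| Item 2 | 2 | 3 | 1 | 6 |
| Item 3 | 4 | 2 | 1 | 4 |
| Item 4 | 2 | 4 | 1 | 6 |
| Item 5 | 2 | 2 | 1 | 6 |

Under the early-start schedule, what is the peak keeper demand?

14

Early-start schedule: Item 1@1, Item 2@1, Item 3@1, Item 4@1, Item 5@1.
Load per day: day 1: 14, day 2: 14, day 3: 2, day 4: 2, day 5: 0, day 6: 0, day 7: 0.
Peak is 14.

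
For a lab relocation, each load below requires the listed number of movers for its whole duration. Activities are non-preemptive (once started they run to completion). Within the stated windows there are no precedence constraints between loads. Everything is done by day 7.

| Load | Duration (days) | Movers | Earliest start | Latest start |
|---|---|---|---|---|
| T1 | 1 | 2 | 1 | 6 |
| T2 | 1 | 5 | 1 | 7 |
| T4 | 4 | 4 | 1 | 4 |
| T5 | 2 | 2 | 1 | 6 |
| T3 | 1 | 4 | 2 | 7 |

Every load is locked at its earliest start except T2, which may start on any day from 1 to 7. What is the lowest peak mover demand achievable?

10

T2@1: d1:13  d2:10  d3:4  d4:4  d5:0  d6:0  d7:0 → peak 13
T2@2: d1:8  d2:15  d3:4  d4:4  d5:0  d6:0  d7:0 → peak 15
T2@3: d1:8  d2:10  d3:9  d4:4  d5:0  d6:0  d7:0 → peak 10
T2@4: d1:8  d2:10  d3:4  d4:9  d5:0  d6:0  d7:0 → peak 10
T2@5: d1:8  d2:10  d3:4  d4:4  d5:5  d6:0  d7:0 → peak 10
T2@6: d1:8  d2:10  d3:4  d4:4  d5:0  d6:5  d7:0 → peak 10
T2@7: d1:8  d2:10  d3:4  d4:4  d5:0  d6:0  d7:5 → peak 10
Best is T2@3, peak 10.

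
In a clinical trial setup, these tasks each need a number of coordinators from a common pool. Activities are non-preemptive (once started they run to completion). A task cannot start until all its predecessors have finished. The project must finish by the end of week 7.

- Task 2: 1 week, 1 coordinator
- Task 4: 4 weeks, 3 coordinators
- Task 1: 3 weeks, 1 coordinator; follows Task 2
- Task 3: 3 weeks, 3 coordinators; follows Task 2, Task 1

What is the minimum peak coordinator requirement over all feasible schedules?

4

Schedule Task 2@1, Task 4@1, Task 1@2, Task 3@5: w1:4  w2:4  w3:4  w4:4  w5:3  w6:3  w7:3 — peak 4.
Total coordinator-weeks = 25 over 7 weeks ⇒ peak ≥ ⌈25/7⌉ = 4, so 4 is optimal.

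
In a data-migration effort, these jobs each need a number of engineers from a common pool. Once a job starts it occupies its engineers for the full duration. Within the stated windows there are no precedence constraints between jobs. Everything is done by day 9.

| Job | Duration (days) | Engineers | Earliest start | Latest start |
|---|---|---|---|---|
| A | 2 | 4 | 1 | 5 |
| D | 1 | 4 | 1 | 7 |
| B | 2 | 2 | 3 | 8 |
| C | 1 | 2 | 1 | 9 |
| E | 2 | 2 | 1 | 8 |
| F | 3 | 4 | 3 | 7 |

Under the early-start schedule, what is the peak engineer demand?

12

Early-start schedule: A@1, D@1, B@3, C@1, E@1, F@3.
Load per day: day 1: 12, day 2: 6, day 3: 6, day 4: 6, day 5: 4, day 6: 0, day 7: 0, day 8: 0, day 9: 0.
Peak is 12.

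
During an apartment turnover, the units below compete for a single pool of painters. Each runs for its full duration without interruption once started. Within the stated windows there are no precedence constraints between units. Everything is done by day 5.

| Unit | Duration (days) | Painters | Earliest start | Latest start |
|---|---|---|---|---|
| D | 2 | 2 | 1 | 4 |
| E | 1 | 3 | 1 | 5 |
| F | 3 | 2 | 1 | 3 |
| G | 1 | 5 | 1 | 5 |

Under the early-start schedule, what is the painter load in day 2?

At early start, day 2 has: D, F.
Demand: 2 + 2 = 4.

4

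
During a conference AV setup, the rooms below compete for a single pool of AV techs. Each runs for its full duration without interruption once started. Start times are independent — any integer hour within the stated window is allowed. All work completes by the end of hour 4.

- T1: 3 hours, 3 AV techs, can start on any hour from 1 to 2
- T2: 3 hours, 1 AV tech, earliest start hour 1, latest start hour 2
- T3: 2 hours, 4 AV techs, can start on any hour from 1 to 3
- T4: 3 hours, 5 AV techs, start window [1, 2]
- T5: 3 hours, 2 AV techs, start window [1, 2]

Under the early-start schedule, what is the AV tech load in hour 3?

At early start, hour 3 has: T1, T2, T4, T5.
Demand: 3 + 1 + 5 + 2 = 11.

11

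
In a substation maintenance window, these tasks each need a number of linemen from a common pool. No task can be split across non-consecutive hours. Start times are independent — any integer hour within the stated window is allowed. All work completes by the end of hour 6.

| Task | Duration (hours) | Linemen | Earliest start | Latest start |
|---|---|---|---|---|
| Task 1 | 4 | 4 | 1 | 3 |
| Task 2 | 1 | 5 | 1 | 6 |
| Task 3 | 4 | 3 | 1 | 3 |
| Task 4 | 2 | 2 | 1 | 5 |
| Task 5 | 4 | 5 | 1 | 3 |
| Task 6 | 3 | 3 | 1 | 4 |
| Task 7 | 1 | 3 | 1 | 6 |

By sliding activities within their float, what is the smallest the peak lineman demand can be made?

Early-start (Task 1@1, Task 2@1, Task 3@1, Task 4@1, Task 5@1, Task 6@1, Task 7@1) gives peak 25: h1:25  h2:17  h3:15  h4:12  h5:0  h6:0.
Shift Task 5→2, Task 6→3, Task 7→5.
Schedule Task 1@1, Task 2@1, Task 3@1, Task 4@1, Task 5@2, Task 6@3, Task 7@5: h1:14  h2:14  h3:15  h4:15  h5:11  h6:0 — peak 15.

15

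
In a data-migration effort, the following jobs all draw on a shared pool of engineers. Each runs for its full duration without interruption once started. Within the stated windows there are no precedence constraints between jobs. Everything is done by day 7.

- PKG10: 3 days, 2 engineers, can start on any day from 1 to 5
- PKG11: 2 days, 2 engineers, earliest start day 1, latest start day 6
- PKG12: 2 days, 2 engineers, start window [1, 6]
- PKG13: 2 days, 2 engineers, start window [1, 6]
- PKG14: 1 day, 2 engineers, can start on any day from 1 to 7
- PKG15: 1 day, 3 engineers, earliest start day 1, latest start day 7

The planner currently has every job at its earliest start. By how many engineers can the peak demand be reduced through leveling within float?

9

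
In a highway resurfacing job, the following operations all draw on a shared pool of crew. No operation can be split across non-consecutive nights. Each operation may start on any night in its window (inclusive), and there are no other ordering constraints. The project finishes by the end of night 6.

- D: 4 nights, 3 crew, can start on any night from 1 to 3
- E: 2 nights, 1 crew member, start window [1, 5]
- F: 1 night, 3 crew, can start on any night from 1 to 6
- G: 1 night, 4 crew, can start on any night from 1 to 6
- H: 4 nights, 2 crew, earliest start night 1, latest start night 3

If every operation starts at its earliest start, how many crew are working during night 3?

5

At early start, night 3 has: D, H.
Demand: 3 + 2 = 5.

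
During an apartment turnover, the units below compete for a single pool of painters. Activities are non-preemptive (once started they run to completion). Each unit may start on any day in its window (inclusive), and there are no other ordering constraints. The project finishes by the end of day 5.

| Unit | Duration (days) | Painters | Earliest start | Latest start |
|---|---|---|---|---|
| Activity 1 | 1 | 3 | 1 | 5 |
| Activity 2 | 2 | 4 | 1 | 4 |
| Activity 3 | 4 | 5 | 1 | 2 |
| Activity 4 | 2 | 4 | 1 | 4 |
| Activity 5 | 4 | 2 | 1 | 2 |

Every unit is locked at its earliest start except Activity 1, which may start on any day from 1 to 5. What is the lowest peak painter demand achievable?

Activity 1@1: d1:18  d2:15  d3:7  d4:7  d5:0 → peak 18
Activity 1@2: d1:15  d2:18  d3:7  d4:7  d5:0 → peak 18
Activity 1@3: d1:15  d2:15  d3:10  d4:7  d5:0 → peak 15
Activity 1@4: d1:15  d2:15  d3:7  d4:10  d5:0 → peak 15
Activity 1@5: d1:15  d2:15  d3:7  d4:7  d5:3 → peak 15
Best is Activity 1@3, peak 15.

15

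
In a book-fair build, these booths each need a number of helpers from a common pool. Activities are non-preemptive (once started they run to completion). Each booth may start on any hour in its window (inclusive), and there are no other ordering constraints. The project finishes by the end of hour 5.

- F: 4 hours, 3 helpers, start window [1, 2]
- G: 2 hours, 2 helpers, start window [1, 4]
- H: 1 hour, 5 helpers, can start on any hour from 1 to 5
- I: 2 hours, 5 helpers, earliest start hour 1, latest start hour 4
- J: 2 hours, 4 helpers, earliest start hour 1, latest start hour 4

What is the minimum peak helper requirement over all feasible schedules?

Early-start (F@1, G@1, H@1, I@1, J@1) gives peak 19: h1:19  h2:14  h3:3  h4:3  h5:0.
Shift H→3, I→4.
Schedule F@1, G@1, H@3, I@4, J@1: h1:9  h2:9  h3:8  h4:8  h5:5 — peak 9.

9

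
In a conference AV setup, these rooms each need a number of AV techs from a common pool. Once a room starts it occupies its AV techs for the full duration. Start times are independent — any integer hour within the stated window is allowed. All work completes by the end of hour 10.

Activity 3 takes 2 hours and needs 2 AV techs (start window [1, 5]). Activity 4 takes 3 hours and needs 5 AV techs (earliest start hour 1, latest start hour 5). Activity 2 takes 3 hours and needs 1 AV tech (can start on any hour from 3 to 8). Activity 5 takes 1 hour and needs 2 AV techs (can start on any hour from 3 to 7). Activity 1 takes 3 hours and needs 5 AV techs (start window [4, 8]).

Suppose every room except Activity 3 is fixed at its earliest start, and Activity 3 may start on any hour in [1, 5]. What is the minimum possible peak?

Activity 3@1: h1:7  h2:7  h3:8  h4:6  h5:6  h6:5  h7:0  h8:0  h9:0  h10:0 → peak 8
Activity 3@2: h1:5  h2:7  h3:10  h4:6  h5:6  h6:5  h7:0  h8:0  h9:0  h10:0 → peak 10
Activity 3@3: h1:5  h2:5  h3:10  h4:8  h5:6  h6:5  h7:0  h8:0  h9:0  h10:0 → peak 10
Activity 3@4: h1:5  h2:5  h3:8  h4:8  h5:8  h6:5  h7:0  h8:0  h9:0  h10:0 → peak 8
Activity 3@5: h1:5  h2:5  h3:8  h4:6  h5:8  h6:7  h7:0  h8:0  h9:0  h10:0 → peak 8
Best is Activity 3@1, peak 8.

8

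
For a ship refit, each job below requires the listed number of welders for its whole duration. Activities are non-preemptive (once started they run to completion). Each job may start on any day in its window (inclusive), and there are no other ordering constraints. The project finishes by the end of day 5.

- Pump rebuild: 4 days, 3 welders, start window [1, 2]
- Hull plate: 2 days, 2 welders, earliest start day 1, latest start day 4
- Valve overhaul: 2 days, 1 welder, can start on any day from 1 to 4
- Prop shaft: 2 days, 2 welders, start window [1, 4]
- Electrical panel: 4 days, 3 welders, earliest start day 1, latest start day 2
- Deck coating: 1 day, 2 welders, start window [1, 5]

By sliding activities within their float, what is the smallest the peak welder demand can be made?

Early-start (Pump rebuild@1, Hull plate@1, Valve overhaul@1, Prop shaft@1, Electrical panel@1, Deck coating@1) gives peak 13: d1:13  d2:11  d3:6  d4:6  d5:0.
Shift Prop shaft→3, Deck coating→5.
Schedule Pump rebuild@1, Hull plate@1, Valve overhaul@1, Prop shaft@3, Electrical panel@1, Deck coating@5: d1:9  d2:9  d3:8  d4:8  d5:2 — peak 9.

9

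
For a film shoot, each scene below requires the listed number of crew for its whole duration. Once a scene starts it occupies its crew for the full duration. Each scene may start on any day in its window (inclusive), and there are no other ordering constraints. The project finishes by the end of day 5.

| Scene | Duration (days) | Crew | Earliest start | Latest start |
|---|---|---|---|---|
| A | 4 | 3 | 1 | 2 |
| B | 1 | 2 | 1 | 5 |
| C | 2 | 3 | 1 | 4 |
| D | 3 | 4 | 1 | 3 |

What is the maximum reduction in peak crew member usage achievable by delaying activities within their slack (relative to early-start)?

Early-start peak: d1:12  d2:10  d3:7  d4:3  d5:0 ⇒ 12.
Leveled (A@1, B@5, C@1, D@3): d1:6  d2:6  d3:7  d4:7  d5:6 ⇒ 7.
Reduction 12 − 7 = 5.

5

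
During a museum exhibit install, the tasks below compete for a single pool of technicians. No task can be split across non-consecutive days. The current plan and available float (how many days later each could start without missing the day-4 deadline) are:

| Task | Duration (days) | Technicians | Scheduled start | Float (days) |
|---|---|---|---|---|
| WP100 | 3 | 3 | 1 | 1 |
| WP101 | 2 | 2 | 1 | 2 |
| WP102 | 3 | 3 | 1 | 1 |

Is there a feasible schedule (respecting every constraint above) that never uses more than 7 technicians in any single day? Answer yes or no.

The minimum achievable peak is 8; 7 < 8, so no feasible schedule stays within the cap.

no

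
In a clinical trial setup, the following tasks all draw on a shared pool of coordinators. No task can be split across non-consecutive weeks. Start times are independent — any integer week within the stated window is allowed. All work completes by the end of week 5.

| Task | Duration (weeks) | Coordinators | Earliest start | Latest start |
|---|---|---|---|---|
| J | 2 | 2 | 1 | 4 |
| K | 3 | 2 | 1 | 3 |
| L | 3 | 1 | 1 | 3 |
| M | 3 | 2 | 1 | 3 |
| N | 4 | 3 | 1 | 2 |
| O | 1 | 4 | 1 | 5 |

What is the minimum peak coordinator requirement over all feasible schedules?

Early-start (J@1, K@1, L@1, M@1, N@1, O@1) gives peak 14: w1:14  w2:10  w3:8  w4:3  w5:0.
Shift M→3, O→5.
Schedule J@1, K@1, L@1, M@3, N@1, O@5: w1:8  w2:8  w3:8  w4:5  w5:6 — peak 8.

8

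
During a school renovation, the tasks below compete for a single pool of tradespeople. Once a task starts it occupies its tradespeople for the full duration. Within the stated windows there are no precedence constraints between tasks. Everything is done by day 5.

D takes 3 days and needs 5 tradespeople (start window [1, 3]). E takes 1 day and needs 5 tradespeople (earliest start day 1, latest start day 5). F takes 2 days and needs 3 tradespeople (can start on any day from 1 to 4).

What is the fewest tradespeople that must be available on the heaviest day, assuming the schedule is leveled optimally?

8

Early-start (D@1, E@1, F@1) gives peak 13: d1:13  d2:8  d3:5  d4:0  d5:0.
Shift E→4.
Schedule D@1, E@4, F@1: d1:8  d2:8  d3:5  d4:5  d5:0 — peak 8.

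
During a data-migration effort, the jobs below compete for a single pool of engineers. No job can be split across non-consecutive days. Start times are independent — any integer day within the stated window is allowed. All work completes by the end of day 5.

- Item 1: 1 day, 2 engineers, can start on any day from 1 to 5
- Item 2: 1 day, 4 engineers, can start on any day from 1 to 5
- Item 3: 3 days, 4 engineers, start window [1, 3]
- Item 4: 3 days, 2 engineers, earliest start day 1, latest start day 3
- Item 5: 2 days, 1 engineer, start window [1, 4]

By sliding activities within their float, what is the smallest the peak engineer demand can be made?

6

Early-start (Item 1@1, Item 2@1, Item 3@1, Item 4@1, Item 5@1) gives peak 13: d1:13  d2:7  d3:6  d4:0  d5:0.
Shift Item 2→2, Item 3→3, Item 5→4.
Schedule Item 1@1, Item 2@2, Item 3@3, Item 4@1, Item 5@4: d1:4  d2:6  d3:6  d4:5  d5:5 — peak 6.
Total engineer-days = 26 over 5 days ⇒ peak ≥ ⌈26/5⌉ = 6, so 6 is optimal.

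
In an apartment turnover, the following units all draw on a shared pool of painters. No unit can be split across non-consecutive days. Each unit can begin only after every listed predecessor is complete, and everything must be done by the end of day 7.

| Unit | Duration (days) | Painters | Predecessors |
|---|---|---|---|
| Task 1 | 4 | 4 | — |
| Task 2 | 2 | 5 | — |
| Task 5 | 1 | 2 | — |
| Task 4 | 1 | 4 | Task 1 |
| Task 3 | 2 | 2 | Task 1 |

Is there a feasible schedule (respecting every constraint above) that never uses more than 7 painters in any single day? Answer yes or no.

Schedule Task 1@1, Task 2@5, Task 5@1, Task 4@7, Task 3@5: d1:6  d2:4  d3:4  d4:4  d5:7  d6:7  d7:4 — peak 7 ≤ 7.

yes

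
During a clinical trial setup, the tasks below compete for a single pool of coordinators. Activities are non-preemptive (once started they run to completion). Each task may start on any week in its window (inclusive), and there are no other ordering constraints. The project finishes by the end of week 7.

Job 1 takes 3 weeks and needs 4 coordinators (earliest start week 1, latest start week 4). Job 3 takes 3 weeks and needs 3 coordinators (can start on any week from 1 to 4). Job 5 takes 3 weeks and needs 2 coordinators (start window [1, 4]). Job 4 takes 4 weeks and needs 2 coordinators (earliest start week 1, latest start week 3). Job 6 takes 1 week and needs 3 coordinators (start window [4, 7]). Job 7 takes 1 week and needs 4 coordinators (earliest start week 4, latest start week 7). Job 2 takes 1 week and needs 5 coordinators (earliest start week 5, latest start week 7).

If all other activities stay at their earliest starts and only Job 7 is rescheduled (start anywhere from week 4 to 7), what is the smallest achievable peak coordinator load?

11

Job 7@4: w1:11  w2:11  w3:11  w4:9  w5:5  w6:0  w7:0 → peak 11
Job 7@5: w1:11  w2:11  w3:11  w4:5  w5:9  w6:0  w7:0 → peak 11
Job 7@6: w1:11  w2:11  w3:11  w4:5  w5:5  w6:4  w7:0 → peak 11
Job 7@7: w1:11  w2:11  w3:11  w4:5  w5:5  w6:0  w7:4 → peak 11
Best is Job 7@4, peak 11.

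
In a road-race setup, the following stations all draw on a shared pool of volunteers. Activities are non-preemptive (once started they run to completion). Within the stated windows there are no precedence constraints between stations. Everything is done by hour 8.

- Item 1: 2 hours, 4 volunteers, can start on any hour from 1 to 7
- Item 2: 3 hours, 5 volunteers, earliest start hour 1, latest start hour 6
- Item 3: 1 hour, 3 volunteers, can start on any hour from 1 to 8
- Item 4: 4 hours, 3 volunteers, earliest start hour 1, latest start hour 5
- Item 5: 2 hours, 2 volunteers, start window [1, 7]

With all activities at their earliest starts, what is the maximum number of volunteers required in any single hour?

Early-start schedule: Item 1@1, Item 2@1, Item 3@1, Item 4@1, Item 5@1.
Load per hour: hour 1: 17, hour 2: 14, hour 3: 8, hour 4: 3, hour 5: 0, hour 6: 0, hour 7: 0, hour 8: 0.
Peak is 17.

17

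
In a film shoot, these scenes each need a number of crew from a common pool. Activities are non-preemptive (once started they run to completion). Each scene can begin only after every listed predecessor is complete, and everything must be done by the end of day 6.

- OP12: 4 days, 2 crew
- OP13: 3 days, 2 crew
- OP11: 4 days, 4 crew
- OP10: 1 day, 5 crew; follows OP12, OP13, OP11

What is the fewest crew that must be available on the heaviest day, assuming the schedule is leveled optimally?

8

Schedule OP12@1, OP13@1, OP11@1, OP10@5: d1:8  d2:8  d3:8  d4:6  d5:5  d6:0 — peak 8.
No arrangement of the 14 feasible schedules does better.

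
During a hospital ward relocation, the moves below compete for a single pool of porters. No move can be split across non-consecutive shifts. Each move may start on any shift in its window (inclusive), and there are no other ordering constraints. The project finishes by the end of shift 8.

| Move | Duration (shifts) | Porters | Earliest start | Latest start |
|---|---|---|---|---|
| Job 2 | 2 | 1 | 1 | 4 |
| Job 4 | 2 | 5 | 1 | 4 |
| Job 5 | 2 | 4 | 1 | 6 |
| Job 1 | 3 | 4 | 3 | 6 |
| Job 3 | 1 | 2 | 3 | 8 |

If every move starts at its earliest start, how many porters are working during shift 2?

At early start, shift 2 has: Job 2, Job 4, Job 5.
Demand: 1 + 5 + 4 = 10.

10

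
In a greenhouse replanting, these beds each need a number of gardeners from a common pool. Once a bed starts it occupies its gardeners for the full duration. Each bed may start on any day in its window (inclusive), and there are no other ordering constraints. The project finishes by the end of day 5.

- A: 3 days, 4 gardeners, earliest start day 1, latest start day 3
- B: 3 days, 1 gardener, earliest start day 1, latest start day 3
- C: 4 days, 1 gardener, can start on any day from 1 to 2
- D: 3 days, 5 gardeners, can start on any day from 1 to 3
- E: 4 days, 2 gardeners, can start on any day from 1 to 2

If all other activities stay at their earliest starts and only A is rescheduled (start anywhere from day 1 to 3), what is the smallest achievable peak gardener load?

A@1: d1:13  d2:13  d3:13  d4:3  d5:0 → peak 13
A@2: d1:9  d2:13  d3:13  d4:7  d5:0 → peak 13
A@3: d1:9  d2:9  d3:13  d4:7  d5:4 → peak 13
Best is A@1, peak 13.

13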